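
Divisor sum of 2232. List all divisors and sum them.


Divisors of 2232: 1, 2, 3, 4, 6, 8, 9, 12, 18, 24, 31, 36, 62, 72, 93, 124, 186, 248, 279, 372, 558, 744, 1116, 2232
Sum = 1 + 2 + 3 + 4 + 6 + 8 + 9 + 12 + 18 + 24 + 31 + 36 + 62 + 72 + 93 + 124 + 186 + 248 + 279 + 372 + 558 + 744 + 1116 + 2232 = 6240

σ(2232) = 6240


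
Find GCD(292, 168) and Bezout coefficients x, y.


Tabular extended Euclidean (each row: r = 292*s + 168*t):
r=292, s=1, t=0
r=168, s=0, t=1
q=1: r=124, s=1, t=-1   [292*(1) + 168*(-1) = 124]
q=1: r=44, s=-1, t=2   [292*(-1) + 168*(2) = 44]
q=2: r=36, s=3, t=-5   [292*(3) + 168*(-5) = 36]
q=1: r=8, s=-4, t=7   [292*(-4) + 168*(7) = 8]
q=4: r=4, s=19, t=-33   [292*(19) + 168*(-33) = 4]
q=2: r=0, s=-42, t=73   [292*(-42) + 168*(73) = 0]
GCD = 4; from the row with r=4: x=19, y=-33
Check: 292*(19) + 168*(-33) = 5548 - 5544 = 4

GCD = 4, x = 19, y = -33


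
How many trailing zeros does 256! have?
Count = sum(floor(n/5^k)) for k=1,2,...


floor(256/5) = 51
floor(256/25) = 10
floor(256/125) = 2
Total = 63

63 trailing zeros


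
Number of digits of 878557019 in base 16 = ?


878557019 in base 16 = 345DB75B
Number of digits = 8

8 digits (base 16)


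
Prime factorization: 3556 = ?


3556 / 2 = 1778
1778 / 2 = 889
889 / 7 = 127
127 / 127 = 1
3556 = 2^2 × 7 × 127


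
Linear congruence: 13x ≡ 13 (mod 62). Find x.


GCD(13, 62) = 1, unique solution
a^(-1) mod 62 = 43
x = 43 * 13 mod 62 = 1

x ≡ 1 (mod 62)


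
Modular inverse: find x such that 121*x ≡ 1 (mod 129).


Use the extended Euclidean algorithm on (129, 121); each row r = 129*s + 121*t:
r=129, s=1, t=0
r=121, s=0, t=1
q=1: r=8, s=1, t=-1   [129*(1) + 121*(-1) = 8]
q=15: r=1, s=-15, t=16   [129*(-15) + 121*(16) = 1]
q=8: r=0, s=121, t=-129   [129*(121) + 121*(-129) = 0]
GCD = 1 with t = 16, so 121*(16) ≡ 1 (mod 129)
Inverse = 16 mod 129 = 16
Check: 121 * 16 = 1936 ≡ 1 (mod 129)

121^(-1) ≡ 16 (mod 129)


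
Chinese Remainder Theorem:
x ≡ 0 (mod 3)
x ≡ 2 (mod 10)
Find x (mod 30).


M = 3*10 = 30
M1 = M/3 = 10, M2 = M/10 = 3
M1^(-1) mod 3 = 1, M2^(-1) mod 10 = 7
x = 0*10*1 + 2*3*7 = 42
42 mod 30 = 12
Check: 12 mod 3 = 0 ✓, 12 mod 10 = 2 ✓

x ≡ 12 (mod 30)


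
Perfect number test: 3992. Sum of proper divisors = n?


Proper divisors of 3992: 1, 2, 4, 8, 499, 998, 1996
Sum = 1 + 2 + 4 + 8 + 499 + 998 + 1996 = 3508

No, 3992 is not perfect (3508 ≠ 3992)


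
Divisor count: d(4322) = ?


4322 = 2^1 × 2161^1
d(4322) = (1+1) × (1+1) = 4

4 divisors


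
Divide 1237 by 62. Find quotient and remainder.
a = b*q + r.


1237 = 62 * 19 + 59
Check: 1178 + 59 = 1237

q = 19, r = 59


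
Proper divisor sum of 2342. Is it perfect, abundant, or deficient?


Proper divisors: 1, 2, 1171
Sum = 1 + 2 + 1171 = 1174
1174 < 2342 → deficient

s(2342) = 1174 (deficient)


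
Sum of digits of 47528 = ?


4 + 7 + 5 + 2 + 8 = 26


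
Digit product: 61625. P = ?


6 × 1 × 6 × 2 × 5 = 360


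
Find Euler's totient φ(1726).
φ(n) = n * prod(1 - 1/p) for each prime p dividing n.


1726 = 2 × 863
Prime factors: 2, 863
φ(1726) = 1726 × (1-1/2) × (1-1/863)
= 1726 × 1/2 × 862/863 = 862

φ(1726) = 862


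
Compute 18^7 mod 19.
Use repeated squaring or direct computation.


18^1 mod 19 = 18
18^2 mod 19 = 1
18^3 mod 19 = 18
18^4 mod 19 = 1
18^5 mod 19 = 18
18^6 mod 19 = 1
18^7 mod 19 = 18


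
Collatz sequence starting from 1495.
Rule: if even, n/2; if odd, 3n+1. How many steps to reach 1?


1495 → 4486 → 2243 → 6730 → 3365 → 10096 → 5048 → 2524 → 1262 → 631 → 1894 → 947 → 2842 → 1421 → 4264 → 2132 → 1066 → 533 → 1600 → 800 → 400 → 200 → 100 → 50 → 25 → 76 → 38 → 19 → 58 → 29 → 88 → 44 → 22 → 11 → 34 → 17 → 52 → 26 → 13 → 40 → 20 → 10 → 5 → 16 → 8 → 4 → 2 → 1
Total steps = 47

47 steps


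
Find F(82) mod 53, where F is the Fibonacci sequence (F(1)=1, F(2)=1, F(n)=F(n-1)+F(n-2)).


F(k) mod 53 for k=1..82:
1, 1, 2, 3, 5, 8, 13, 21, 34, 2, 36, 38, 21, 6, 27, 33, 7, 40, 47, 34, 28, 9, 37, 46, 30, 23, 0, 23, 23, 46, 16, 9, 25, 34, 6, 40, 46, 33, 26, 6, 32, 38, 17, 2, 19, 21, 40, 8, 48, 3, 51, 1, 52, 0, 52, 52, 51, 50, 48, 45, 40, 32, 19, 51, 17, 15, 32, 47, 26, 20, 46, 13, 6, 19, 25, 44, 16, 7, 23, 30, 0, 30
F(82) mod 53 = 30


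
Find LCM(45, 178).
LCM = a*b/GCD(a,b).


GCD(45, 178) = 1
LCM = 45*178/1 = 8010/1 = 8010

LCM = 8010


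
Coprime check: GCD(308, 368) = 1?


Euclidean algorithm:
368 = 1 * 308 + 60
308 = 5 * 60 + 8
60 = 7 * 8 + 4
8 = 2 * 4 + 0
GCD(308, 368) = 4

No, not coprime (GCD = 4)


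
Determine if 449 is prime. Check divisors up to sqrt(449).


Check divisors up to sqrt(449) = 21.1896
No divisors found.
449 is prime.

Yes, 449 is prime


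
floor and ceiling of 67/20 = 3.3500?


67/20 = 3.3500
floor = 3
ceil = 4

floor = 3, ceil = 4


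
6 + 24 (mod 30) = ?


6 + 24 = 30
30 mod 30 = 0


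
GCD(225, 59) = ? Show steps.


225 = 3 * 59 + 48
59 = 1 * 48 + 11
48 = 4 * 11 + 4
11 = 2 * 4 + 3
4 = 1 * 3 + 1
3 = 3 * 1 + 0
GCD = 1


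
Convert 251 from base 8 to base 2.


251 (base 8) = 169 (decimal)
169 (decimal) = 10101001 (base 2)


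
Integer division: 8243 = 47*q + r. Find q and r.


8243 = 47 * 175 + 18
Check: 8225 + 18 = 8243

q = 175, r = 18


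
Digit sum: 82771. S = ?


8 + 2 + 7 + 7 + 1 = 25


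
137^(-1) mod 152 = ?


Use the extended Euclidean algorithm on (152, 137); each row r = 152*s + 137*t:
r=152, s=1, t=0
r=137, s=0, t=1
q=1: r=15, s=1, t=-1   [152*(1) + 137*(-1) = 15]
q=9: r=2, s=-9, t=10   [152*(-9) + 137*(10) = 2]
q=7: r=1, s=64, t=-71   [152*(64) + 137*(-71) = 1]
q=2: r=0, s=-137, t=152   [152*(-137) + 137*(152) = 0]
GCD = 1 with t = -71, so 137*(-71) ≡ 1 (mod 152)
Inverse = -71 mod 152 = 81
Check: 137 * 81 = 11097 ≡ 1 (mod 152)

137^(-1) ≡ 81 (mod 152)


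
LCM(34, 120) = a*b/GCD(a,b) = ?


GCD(34, 120) = 2
LCM = 34*120/2 = 4080/2 = 2040

LCM = 2040


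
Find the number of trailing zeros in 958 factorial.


floor(958/5) = 191
floor(958/25) = 38
floor(958/125) = 7
floor(958/625) = 1
Total = 237

237 trailing zeros


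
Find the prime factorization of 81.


81 / 3 = 27
27 / 3 = 9
9 / 3 = 3
3 / 3 = 1
81 = 3^4


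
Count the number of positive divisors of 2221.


2221 = 2221^1
d(2221) = (1+1) = 2

2 divisors


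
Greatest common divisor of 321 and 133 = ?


321 = 2 * 133 + 55
133 = 2 * 55 + 23
55 = 2 * 23 + 9
23 = 2 * 9 + 5
9 = 1 * 5 + 4
5 = 1 * 4 + 1
4 = 4 * 1 + 0
GCD = 1


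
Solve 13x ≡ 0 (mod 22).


GCD(13, 22) = 1, unique solution
a^(-1) mod 22 = 17
x = 17 * 0 mod 22 = 0

x ≡ 0 (mod 22)


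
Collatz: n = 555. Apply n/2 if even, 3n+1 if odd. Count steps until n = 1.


555 → 1666 → 833 → 2500 → 1250 → 625 → 1876 → 938 → 469 → 1408 → 704 → 352 → 176 → 88 → 44 → 22 → 11 → 34 → 17 → 52 → 26 → 13 → 40 → 20 → 10 → 5 → 16 → 8 → 4 → 2 → 1
Total steps = 30

30 steps


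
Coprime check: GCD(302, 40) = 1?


Euclidean algorithm:
302 = 7 * 40 + 22
40 = 1 * 22 + 18
22 = 1 * 18 + 4
18 = 4 * 4 + 2
4 = 2 * 2 + 0
GCD(302, 40) = 2

No, not coprime (GCD = 2)


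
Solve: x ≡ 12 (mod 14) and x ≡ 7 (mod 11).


M = 14*11 = 154
M1 = M/14 = 11, M2 = M/11 = 14
M1^(-1) mod 14 = 9, M2^(-1) mod 11 = 4
x = 12*11*9 + 7*14*4 = 1580
1580 mod 154 = 40
Check: 40 mod 14 = 12 ✓, 40 mod 11 = 7 ✓

x ≡ 40 (mod 154)


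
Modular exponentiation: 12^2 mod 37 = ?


12^1 mod 37 = 12
12^2 mod 37 = 33


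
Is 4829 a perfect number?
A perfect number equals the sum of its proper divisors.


Proper divisors of 4829: 1, 11, 439
Sum = 1 + 11 + 439 = 451

No, 4829 is not perfect (451 ≠ 4829)


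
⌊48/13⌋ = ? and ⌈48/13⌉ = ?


48/13 = 3.6923
floor = 3
ceil = 4

floor = 3, ceil = 4


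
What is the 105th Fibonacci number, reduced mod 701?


F(k) mod 701 for k=1..105:
1, 1, 2, 3, 5, 8, 13, 21, 34, 55, 89, 144, 233, 377, 610, 286, 195, 481, 676, 456, 431, 186, 617, 102, 18, 120, 138, 258, 396, 654, 349, 302, 651, 252, 202, 454, 656, 409, 364, 72, 436, 508, 243, 50, 293, 343, 636, 278, 213, 491, 3, 494, 497, 290, 86, 376, 462, 137, 599, 35, 634, 669, 602, 570, 471, 340, 110, 450, 560, 309, 168, 477, 645, 421, 365, 85, 450, 535, 284, 118, 402, 520, 221, 40, 261, 301, 562, 162, 23, 185, 208, 393, 601, 293, 193, 486, 679, 464, 442, 205, 647, 151, 97, 248, 345
F(105) mod 701 = 345


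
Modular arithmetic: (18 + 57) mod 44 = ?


18 + 57 = 75
75 mod 44 = 31


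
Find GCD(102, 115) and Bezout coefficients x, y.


Tabular extended Euclidean (each row: r = 102*s + 115*t):
r=102, s=1, t=0
r=115, s=0, t=1
q=0: r=102, s=1, t=0   [102*(1) + 115*(0) = 102]
q=1: r=13, s=-1, t=1   [102*(-1) + 115*(1) = 13]
q=7: r=11, s=8, t=-7   [102*(8) + 115*(-7) = 11]
q=1: r=2, s=-9, t=8   [102*(-9) + 115*(8) = 2]
q=5: r=1, s=53, t=-47   [102*(53) + 115*(-47) = 1]
q=2: r=0, s=-115, t=102   [102*(-115) + 115*(102) = 0]
GCD = 1; from the row with r=1: x=53, y=-47
Check: 102*(53) + 115*(-47) = 5406 - 5405 = 1

GCD = 1, x = 53, y = -47


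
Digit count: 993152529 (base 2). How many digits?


993152529 in base 2 = 111011001100100100111000010001
Number of digits = 30

30 digits (base 2)


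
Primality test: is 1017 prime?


1017 / 3 = 339 (exact division)
1017 is NOT prime.

No, 1017 is not prime


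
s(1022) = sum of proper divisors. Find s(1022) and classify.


Proper divisors: 1, 2, 7, 14, 73, 146, 511
Sum = 1 + 2 + 7 + 14 + 73 + 146 + 511 = 754
754 < 1022 → deficient

s(1022) = 754 (deficient)


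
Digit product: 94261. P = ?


9 × 4 × 2 × 6 × 1 = 432


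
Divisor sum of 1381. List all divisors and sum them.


Divisors of 1381: 1, 1381
Sum = 1 + 1381 = 1382

σ(1381) = 1382


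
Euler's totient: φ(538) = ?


538 = 2 × 269
Prime factors: 2, 269
φ(538) = 538 × (1-1/2) × (1-1/269)
= 538 × 1/2 × 268/269 = 268

φ(538) = 268


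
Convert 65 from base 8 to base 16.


65 (base 8) = 53 (decimal)
53 (decimal) = 35 (base 16)


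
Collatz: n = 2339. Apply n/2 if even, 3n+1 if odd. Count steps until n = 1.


2339 → 7018 → 3509 → 10528 → 5264 → 2632 → 1316 → 658 → 329 → 988 → 494 → 247 → 742 → 371 → 1114 → 557 → 1672 → 836 → 418 → 209 → 628 → 314 → 157 → 472 → 236 → 118 → 59 → 178 → 89 → 268 → 134 → 67 → 202 → 101 → 304 → 152 → 76 → 38 → 19 → 58 → 29 → 88 → 44 → 22 → 11 → 34 → 17 → 52 → 26 → 13 → 40 → 20 → 10 → 5 → 16 → 8 → 4 → 2 → 1
Total steps = 58

58 steps


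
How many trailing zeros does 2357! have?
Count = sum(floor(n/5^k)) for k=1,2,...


floor(2357/5) = 471
floor(2357/25) = 94
floor(2357/125) = 18
floor(2357/625) = 3
Total = 586

586 trailing zeros


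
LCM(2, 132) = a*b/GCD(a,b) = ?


GCD(2, 132) = 2
LCM = 2*132/2 = 264/2 = 132

LCM = 132


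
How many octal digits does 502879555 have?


502879555 in base 8 = 3576252503
Number of digits = 10

10 digits (base 8)


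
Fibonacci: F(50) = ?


Sequence: 1, 1, 2, 3, 5, 8, 13, 21, 34, 55, 89, 144, 233, 377, 610, 987, 1597, 2584, 4181, 6765, 10946, 17711, 28657, 46368, 75025, 121393, 196418, 317811, 514229, 832040, 1346269, 2178309, 3524578, 5702887, 9227465, 14930352, 24157817, 39088169, 63245986, 102334155, 165580141, 267914296, 433494437, 701408733, 1134903170, 1836311903, 2971215073, 4807526976, 7778742049, 12586269025
F(50) = 12586269025


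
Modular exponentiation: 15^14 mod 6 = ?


15^1 mod 6 = 3
15^2 mod 6 = 3
15^3 mod 6 = 3
15^4 mod 6 = 3
15^5 mod 6 = 3
15^6 mod 6 = 3
15^7 mod 6 = 3
15^8 mod 6 = 3
15^9 mod 6 = 3
15^10 mod 6 = 3
15^11 mod 6 = 3
15^12 mod 6 = 3
15^13 mod 6 = 3
15^14 mod 6 = 3


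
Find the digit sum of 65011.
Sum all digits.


6 + 5 + 0 + 1 + 1 = 13


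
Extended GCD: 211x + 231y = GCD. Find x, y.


Tabular extended Euclidean (each row: r = 211*s + 231*t):
r=211, s=1, t=0
r=231, s=0, t=1
q=0: r=211, s=1, t=0   [211*(1) + 231*(0) = 211]
q=1: r=20, s=-1, t=1   [211*(-1) + 231*(1) = 20]
q=10: r=11, s=11, t=-10   [211*(11) + 231*(-10) = 11]
q=1: r=9, s=-12, t=11   [211*(-12) + 231*(11) = 9]
q=1: r=2, s=23, t=-21   [211*(23) + 231*(-21) = 2]
q=4: r=1, s=-104, t=95   [211*(-104) + 231*(95) = 1]
q=2: r=0, s=231, t=-211   [211*(231) + 231*(-211) = 0]
GCD = 1; from the row with r=1: x=-104, y=95
Check: 211*(-104) + 231*(95) = -21944 + 21945 = 1

GCD = 1, x = -104, y = 95


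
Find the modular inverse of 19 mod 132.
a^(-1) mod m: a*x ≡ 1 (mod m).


Use the extended Euclidean algorithm on (132, 19); each row r = 132*s + 19*t:
r=132, s=1, t=0
r=19, s=0, t=1
q=6: r=18, s=1, t=-6   [132*(1) + 19*(-6) = 18]
q=1: r=1, s=-1, t=7   [132*(-1) + 19*(7) = 1]
q=18: r=0, s=19, t=-132   [132*(19) + 19*(-132) = 0]
GCD = 1 with t = 7, so 19*(7) ≡ 1 (mod 132)
Inverse = 7 mod 132 = 7
Check: 19 * 7 = 133 ≡ 1 (mod 132)

19^(-1) ≡ 7 (mod 132)


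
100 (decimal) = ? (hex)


100 (base 10) = 100 (decimal)
100 (decimal) = 64 (base 16)


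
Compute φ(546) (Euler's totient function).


546 = 2 × 3 × 7 × 13
Prime factors: 2, 3, 7, 13
φ(546) = 546 × (1-1/2) × (1-1/3) × (1-1/7) × (1-1/13)
= 546 × 1/2 × 2/3 × 6/7 × 12/13 = 144

φ(546) = 144


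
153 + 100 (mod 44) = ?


153 + 100 = 253
253 mod 44 = 33


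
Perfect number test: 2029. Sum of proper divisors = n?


Proper divisors of 2029: 1
Sum = 1 = 1

No, 2029 is not perfect (1 ≠ 2029)


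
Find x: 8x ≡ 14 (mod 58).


GCD(8, 58) = 2 divides 14
Divide: 4x ≡ 7 (mod 29)
x ≡ 9 (mod 29)


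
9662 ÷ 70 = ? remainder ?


9662 = 70 * 138 + 2
Check: 9660 + 2 = 9662

q = 138, r = 2


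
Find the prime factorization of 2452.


2452 / 2 = 1226
1226 / 2 = 613
613 / 613 = 1
2452 = 2^2 × 613


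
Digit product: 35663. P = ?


3 × 5 × 6 × 6 × 3 = 1620


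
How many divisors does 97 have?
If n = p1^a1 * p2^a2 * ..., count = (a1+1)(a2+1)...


97 = 97^1
d(97) = (1+1) = 2

2 divisors


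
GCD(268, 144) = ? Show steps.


268 = 1 * 144 + 124
144 = 1 * 124 + 20
124 = 6 * 20 + 4
20 = 5 * 4 + 0
GCD = 4


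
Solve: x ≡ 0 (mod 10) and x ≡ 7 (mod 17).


M = 10*17 = 170
M1 = M/10 = 17, M2 = M/17 = 10
M1^(-1) mod 10 = 3, M2^(-1) mod 17 = 12
x = 0*17*3 + 7*10*12 = 840
840 mod 170 = 160
Check: 160 mod 10 = 0 ✓, 160 mod 17 = 7 ✓

x ≡ 160 (mod 170)


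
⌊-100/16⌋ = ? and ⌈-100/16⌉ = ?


-100/16 = -6.2500
floor = -7
ceil = -6

floor = -7, ceil = -6


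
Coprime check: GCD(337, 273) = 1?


Euclidean algorithm:
337 = 1 * 273 + 64
273 = 4 * 64 + 17
64 = 3 * 17 + 13
17 = 1 * 13 + 4
13 = 3 * 4 + 1
4 = 4 * 1 + 0
GCD(337, 273) = 1

Yes, coprime (GCD = 1)


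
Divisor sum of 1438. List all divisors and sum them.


Divisors of 1438: 1, 2, 719, 1438
Sum = 1 + 2 + 719 + 1438 = 2160

σ(1438) = 2160


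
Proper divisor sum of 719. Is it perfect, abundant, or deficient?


Proper divisors: 1
Sum = 1 = 1
1 < 719 → deficient

s(719) = 1 (deficient)


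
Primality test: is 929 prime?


Check divisors up to sqrt(929) = 30.4795
No divisors found.
929 is prime.

Yes, 929 is prime


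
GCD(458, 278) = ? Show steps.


458 = 1 * 278 + 180
278 = 1 * 180 + 98
180 = 1 * 98 + 82
98 = 1 * 82 + 16
82 = 5 * 16 + 2
16 = 8 * 2 + 0
GCD = 2


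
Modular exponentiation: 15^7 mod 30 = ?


15^1 mod 30 = 15
15^2 mod 30 = 15
15^3 mod 30 = 15
15^4 mod 30 = 15
15^5 mod 30 = 15
15^6 mod 30 = 15
15^7 mod 30 = 15


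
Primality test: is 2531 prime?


Check divisors up to sqrt(2531) = 50.3090
No divisors found.
2531 is prime.

Yes, 2531 is prime


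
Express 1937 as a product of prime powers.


1937 / 13 = 149
149 / 149 = 1
1937 = 13 × 149


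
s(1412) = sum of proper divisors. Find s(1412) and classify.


Proper divisors: 1, 2, 4, 353, 706
Sum = 1 + 2 + 4 + 353 + 706 = 1066
1066 < 1412 → deficient

s(1412) = 1066 (deficient)


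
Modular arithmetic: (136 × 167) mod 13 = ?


136 × 167 = 22712
22712 mod 13 = 1


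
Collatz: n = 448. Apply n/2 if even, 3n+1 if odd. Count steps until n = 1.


448 → 224 → 112 → 56 → 28 → 14 → 7 → 22 → 11 → 34 → 17 → 52 → 26 → 13 → 40 → 20 → 10 → 5 → 16 → 8 → 4 → 2 → 1
Total steps = 22

22 steps


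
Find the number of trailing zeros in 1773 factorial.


floor(1773/5) = 354
floor(1773/25) = 70
floor(1773/125) = 14
floor(1773/625) = 2
Total = 440

440 trailing zeros


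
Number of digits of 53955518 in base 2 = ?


53955518 in base 2 = 11001101110100101110111110
Number of digits = 26

26 digits (base 2)


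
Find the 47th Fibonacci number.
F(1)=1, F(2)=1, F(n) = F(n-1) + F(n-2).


Sequence: 1, 1, 2, 3, 5, 8, 13, 21, 34, 55, 89, 144, 233, 377, 610, 987, 1597, 2584, 4181, 6765, 10946, 17711, 28657, 46368, 75025, 121393, 196418, 317811, 514229, 832040, 1346269, 2178309, 3524578, 5702887, 9227465, 14930352, 24157817, 39088169, 63245986, 102334155, 165580141, 267914296, 433494437, 701408733, 1134903170, 1836311903, 2971215073
F(47) = 2971215073


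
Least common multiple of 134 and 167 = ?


GCD(134, 167) = 1
LCM = 134*167/1 = 22378/1 = 22378

LCM = 22378


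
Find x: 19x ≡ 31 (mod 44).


GCD(19, 44) = 1, unique solution
a^(-1) mod 44 = 7
x = 7 * 31 mod 44 = 41

x ≡ 41 (mod 44)


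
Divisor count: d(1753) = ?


1753 = 1753^1
d(1753) = (1+1) = 2

2 divisors


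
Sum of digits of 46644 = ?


4 + 6 + 6 + 4 + 4 = 24


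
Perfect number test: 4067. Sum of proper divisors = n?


Proper divisors of 4067: 1, 7, 49, 83, 581
Sum = 1 + 7 + 49 + 83 + 581 = 721

No, 4067 is not perfect (721 ≠ 4067)


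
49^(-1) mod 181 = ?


Use the extended Euclidean algorithm on (181, 49); each row r = 181*s + 49*t:
r=181, s=1, t=0
r=49, s=0, t=1
q=3: r=34, s=1, t=-3   [181*(1) + 49*(-3) = 34]
q=1: r=15, s=-1, t=4   [181*(-1) + 49*(4) = 15]
q=2: r=4, s=3, t=-11   [181*(3) + 49*(-11) = 4]
q=3: r=3, s=-10, t=37   [181*(-10) + 49*(37) = 3]
q=1: r=1, s=13, t=-48   [181*(13) + 49*(-48) = 1]
q=3: r=0, s=-49, t=181   [181*(-49) + 49*(181) = 0]
GCD = 1 with t = -48, so 49*(-48) ≡ 1 (mod 181)
Inverse = -48 mod 181 = 133
Check: 49 * 133 = 6517 ≡ 1 (mod 181)

49^(-1) ≡ 133 (mod 181)


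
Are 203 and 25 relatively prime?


Euclidean algorithm:
203 = 8 * 25 + 3
25 = 8 * 3 + 1
3 = 3 * 1 + 0
GCD(203, 25) = 1

Yes, coprime (GCD = 1)


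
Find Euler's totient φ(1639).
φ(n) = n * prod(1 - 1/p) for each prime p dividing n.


1639 = 11 × 149
Prime factors: 11, 149
φ(1639) = 1639 × (1-1/11) × (1-1/149)
= 1639 × 10/11 × 148/149 = 1480

φ(1639) = 1480


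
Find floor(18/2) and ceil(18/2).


18/2 = 9.0000
floor = 9
ceil = 9

floor = 9, ceil = 9


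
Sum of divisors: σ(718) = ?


Divisors of 718: 1, 2, 359, 718
Sum = 1 + 2 + 359 + 718 = 1080

σ(718) = 1080


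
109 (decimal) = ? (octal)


109 (base 10) = 109 (decimal)
109 (decimal) = 155 (base 8)


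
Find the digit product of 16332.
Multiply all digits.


1 × 6 × 3 × 3 × 2 = 108


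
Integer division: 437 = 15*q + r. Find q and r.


437 = 15 * 29 + 2
Check: 435 + 2 = 437

q = 29, r = 2


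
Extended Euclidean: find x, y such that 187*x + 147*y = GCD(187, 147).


Tabular extended Euclidean (each row: r = 187*s + 147*t):
r=187, s=1, t=0
r=147, s=0, t=1
q=1: r=40, s=1, t=-1   [187*(1) + 147*(-1) = 40]
q=3: r=27, s=-3, t=4   [187*(-3) + 147*(4) = 27]
q=1: r=13, s=4, t=-5   [187*(4) + 147*(-5) = 13]
q=2: r=1, s=-11, t=14   [187*(-11) + 147*(14) = 1]
q=13: r=0, s=147, t=-187   [187*(147) + 147*(-187) = 0]
GCD = 1; from the row with r=1: x=-11, y=14
Check: 187*(-11) + 147*(14) = -2057 + 2058 = 1

GCD = 1, x = -11, y = 14


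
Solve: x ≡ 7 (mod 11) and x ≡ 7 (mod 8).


M = 11*8 = 88
M1 = M/11 = 8, M2 = M/8 = 11
M1^(-1) mod 11 = 7, M2^(-1) mod 8 = 3
x = 7*8*7 + 7*11*3 = 623
623 mod 88 = 7
Check: 7 mod 11 = 7 ✓, 7 mod 8 = 7 ✓

x ≡ 7 (mod 88)


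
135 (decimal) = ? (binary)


135 (base 10) = 135 (decimal)
135 (decimal) = 10000111 (base 2)


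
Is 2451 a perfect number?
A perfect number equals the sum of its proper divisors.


Proper divisors of 2451: 1, 3, 19, 43, 57, 129, 817
Sum = 1 + 3 + 19 + 43 + 57 + 129 + 817 = 1069

No, 2451 is not perfect (1069 ≠ 2451)


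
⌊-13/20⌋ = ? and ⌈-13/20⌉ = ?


-13/20 = -0.6500
floor = -1
ceil = 0

floor = -1, ceil = 0


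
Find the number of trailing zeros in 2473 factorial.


floor(2473/5) = 494
floor(2473/25) = 98
floor(2473/125) = 19
floor(2473/625) = 3
Total = 614

614 trailing zeros


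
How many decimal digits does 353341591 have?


353341591 has 9 digits in base 10
floor(log10(353341591)) + 1 = floor(8.5482) + 1 = 9

9 digits (base 10)


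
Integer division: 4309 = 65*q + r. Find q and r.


4309 = 65 * 66 + 19
Check: 4290 + 19 = 4309

q = 66, r = 19


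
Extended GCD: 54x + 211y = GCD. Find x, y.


Tabular extended Euclidean (each row: r = 54*s + 211*t):
r=54, s=1, t=0
r=211, s=0, t=1
q=0: r=54, s=1, t=0   [54*(1) + 211*(0) = 54]
q=3: r=49, s=-3, t=1   [54*(-3) + 211*(1) = 49]
q=1: r=5, s=4, t=-1   [54*(4) + 211*(-1) = 5]
q=9: r=4, s=-39, t=10   [54*(-39) + 211*(10) = 4]
q=1: r=1, s=43, t=-11   [54*(43) + 211*(-11) = 1]
q=4: r=0, s=-211, t=54   [54*(-211) + 211*(54) = 0]
GCD = 1; from the row with r=1: x=43, y=-11
Check: 54*(43) + 211*(-11) = 2322 - 2321 = 1

GCD = 1, x = 43, y = -11


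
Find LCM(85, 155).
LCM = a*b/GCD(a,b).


GCD(85, 155) = 5
LCM = 85*155/5 = 13175/5 = 2635

LCM = 2635


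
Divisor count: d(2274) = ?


2274 = 2^1 × 3^1 × 379^1
d(2274) = (1+1) × (1+1) × (1+1) = 8

8 divisors


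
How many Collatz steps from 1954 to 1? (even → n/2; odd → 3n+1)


1954 → 977 → 2932 → 1466 → 733 → 2200 → 1100 → 550 → 275 → 826 → 413 → 1240 → 620 → 310 → 155 → 466 → 233 → 700 → 350 → 175 → 526 → 263 → 790 → 395 → 1186 → 593 → 1780 → 890 → 445 → 1336 → 668 → 334 → 167 → 502 → 251 → 754 → 377 → 1132 → 566 → 283 → 850 → 425 → 1276 → 638 → 319 → 958 → 479 → 1438 → 719 → 2158 → 1079 → 3238 → 1619 → 4858 → 2429 → 7288 → 3644 → 1822 → 911 → 2734 → 1367 → 4102 → 2051 → 6154 → 3077 → 9232 → 4616 → 2308 → 1154 → 577 → 1732 → 866 → 433 → 1300 → 650 → 325 → 976 → 488 → 244 → 122 → 61 → 184 → 92 → 46 → 23 → 70 → 35 → 106 → 53 → 160 → 80 → 40 → 20 → 10 → 5 → 16 → 8 → 4 → 2 → 1
Total steps = 99

99 steps


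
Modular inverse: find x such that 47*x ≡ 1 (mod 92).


Use the extended Euclidean algorithm on (92, 47); each row r = 92*s + 47*t:
r=92, s=1, t=0
r=47, s=0, t=1
q=1: r=45, s=1, t=-1   [92*(1) + 47*(-1) = 45]
q=1: r=2, s=-1, t=2   [92*(-1) + 47*(2) = 2]
q=22: r=1, s=23, t=-45   [92*(23) + 47*(-45) = 1]
q=2: r=0, s=-47, t=92   [92*(-47) + 47*(92) = 0]
GCD = 1 with t = -45, so 47*(-45) ≡ 1 (mod 92)
Inverse = -45 mod 92 = 47
Check: 47 * 47 = 2209 ≡ 1 (mod 92)

47^(-1) ≡ 47 (mod 92)


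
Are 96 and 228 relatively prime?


Euclidean algorithm:
228 = 2 * 96 + 36
96 = 2 * 36 + 24
36 = 1 * 24 + 12
24 = 2 * 12 + 0
GCD(96, 228) = 12

No, not coprime (GCD = 12)


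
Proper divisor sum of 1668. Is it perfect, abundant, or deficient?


Proper divisors: 1, 2, 3, 4, 6, 12, 139, 278, 417, 556, 834
Sum = 1 + 2 + 3 + 4 + 6 + 12 + 139 + 278 + 417 + 556 + 834 = 2252
2252 > 1668 → abundant

s(1668) = 2252 (abundant)


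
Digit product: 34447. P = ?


3 × 4 × 4 × 4 × 7 = 1344


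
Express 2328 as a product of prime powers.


2328 / 2 = 1164
1164 / 2 = 582
582 / 2 = 291
291 / 3 = 97
97 / 97 = 1
2328 = 2^3 × 3 × 97


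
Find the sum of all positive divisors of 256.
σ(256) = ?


Divisors of 256: 1, 2, 4, 8, 16, 32, 64, 128, 256
Sum = 1 + 2 + 4 + 8 + 16 + 32 + 64 + 128 + 256 = 511

σ(256) = 511


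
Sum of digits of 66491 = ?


6 + 6 + 4 + 9 + 1 = 26


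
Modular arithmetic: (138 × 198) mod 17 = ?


138 × 198 = 27324
27324 mod 17 = 5


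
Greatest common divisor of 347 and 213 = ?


347 = 1 * 213 + 134
213 = 1 * 134 + 79
134 = 1 * 79 + 55
79 = 1 * 55 + 24
55 = 2 * 24 + 7
24 = 3 * 7 + 3
7 = 2 * 3 + 1
3 = 3 * 1 + 0
GCD = 1


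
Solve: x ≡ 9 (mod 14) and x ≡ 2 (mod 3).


M = 14*3 = 42
M1 = M/14 = 3, M2 = M/3 = 14
M1^(-1) mod 14 = 5, M2^(-1) mod 3 = 2
x = 9*3*5 + 2*14*2 = 191
191 mod 42 = 23
Check: 23 mod 14 = 9 ✓, 23 mod 3 = 2 ✓

x ≡ 23 (mod 42)


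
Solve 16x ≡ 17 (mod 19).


GCD(16, 19) = 1, unique solution
a^(-1) mod 19 = 6
x = 6 * 17 mod 19 = 7

x ≡ 7 (mod 19)


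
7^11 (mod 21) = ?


7^1 mod 21 = 7
7^2 mod 21 = 7
7^3 mod 21 = 7
7^4 mod 21 = 7
7^5 mod 21 = 7
7^6 mod 21 = 7
7^7 mod 21 = 7
7^8 mod 21 = 7
7^9 mod 21 = 7
7^10 mod 21 = 7
7^11 mod 21 = 7


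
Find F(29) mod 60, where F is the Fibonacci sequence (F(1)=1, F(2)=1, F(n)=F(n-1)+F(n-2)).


F(k) mod 60 for k=1..29:
1, 1, 2, 3, 5, 8, 13, 21, 34, 55, 29, 24, 53, 17, 10, 27, 37, 4, 41, 45, 26, 11, 37, 48, 25, 13, 38, 51, 29
F(29) mod 60 = 29


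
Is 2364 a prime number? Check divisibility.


2364 / 2 = 1182 (exact division)
2364 is NOT prime.

No, 2364 is not prime


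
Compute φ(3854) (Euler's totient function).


3854 = 2 × 41 × 47
Prime factors: 2, 41, 47
φ(3854) = 3854 × (1-1/2) × (1-1/41) × (1-1/47)
= 3854 × 1/2 × 40/41 × 46/47 = 1840

φ(3854) = 1840


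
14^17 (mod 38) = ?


14^1 mod 38 = 14
14^2 mod 38 = 6
14^3 mod 38 = 8
14^4 mod 38 = 36
14^5 mod 38 = 10
14^6 mod 38 = 26
14^7 mod 38 = 22
14^8 mod 38 = 4
14^9 mod 38 = 18
14^10 mod 38 = 24
14^11 mod 38 = 32
14^12 mod 38 = 30
14^13 mod 38 = 2
14^14 mod 38 = 28
14^15 mod 38 = 12
14^16 mod 38 = 16
14^17 mod 38 = 34


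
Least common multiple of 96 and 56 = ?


GCD(96, 56) = 8
LCM = 96*56/8 = 5376/8 = 672

LCM = 672


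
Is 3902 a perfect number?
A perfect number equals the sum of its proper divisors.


Proper divisors of 3902: 1, 2, 1951
Sum = 1 + 2 + 1951 = 1954

No, 3902 is not perfect (1954 ≠ 3902)


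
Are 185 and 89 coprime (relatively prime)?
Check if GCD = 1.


Euclidean algorithm:
185 = 2 * 89 + 7
89 = 12 * 7 + 5
7 = 1 * 5 + 2
5 = 2 * 2 + 1
2 = 2 * 1 + 0
GCD(185, 89) = 1

Yes, coprime (GCD = 1)


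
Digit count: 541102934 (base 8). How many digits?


541102934 in base 8 = 4020111526
Number of digits = 10

10 digits (base 8)


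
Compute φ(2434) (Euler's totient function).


2434 = 2 × 1217
Prime factors: 2, 1217
φ(2434) = 2434 × (1-1/2) × (1-1/1217)
= 2434 × 1/2 × 1216/1217 = 1216

φ(2434) = 1216


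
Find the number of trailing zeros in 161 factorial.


floor(161/5) = 32
floor(161/25) = 6
floor(161/125) = 1
Total = 39

39 trailing zeros


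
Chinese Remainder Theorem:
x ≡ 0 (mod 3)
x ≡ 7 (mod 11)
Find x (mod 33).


M = 3*11 = 33
M1 = M/3 = 11, M2 = M/11 = 3
M1^(-1) mod 3 = 2, M2^(-1) mod 11 = 4
x = 0*11*2 + 7*3*4 = 84
84 mod 33 = 18
Check: 18 mod 3 = 0 ✓, 18 mod 11 = 7 ✓

x ≡ 18 (mod 33)


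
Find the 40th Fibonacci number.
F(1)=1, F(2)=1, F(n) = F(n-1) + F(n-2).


Sequence: 1, 1, 2, 3, 5, 8, 13, 21, 34, 55, 89, 144, 233, 377, 610, 987, 1597, 2584, 4181, 6765, 10946, 17711, 28657, 46368, 75025, 121393, 196418, 317811, 514229, 832040, 1346269, 2178309, 3524578, 5702887, 9227465, 14930352, 24157817, 39088169, 63245986, 102334155
F(40) = 102334155


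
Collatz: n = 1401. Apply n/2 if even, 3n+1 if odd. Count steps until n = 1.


1401 → 4204 → 2102 → 1051 → 3154 → 1577 → 4732 → 2366 → 1183 → 3550 → 1775 → 5326 → 2663 → 7990 → 3995 → 11986 → 5993 → 17980 → 8990 → 4495 → 13486 → 6743 → 20230 → 10115 → 30346 → 15173 → 45520 → 22760 → 11380 → 5690 → 2845 → 8536 → 4268 → 2134 → 1067 → 3202 → 1601 → 4804 → 2402 → 1201 → 3604 → 1802 → 901 → 2704 → 1352 → 676 → 338 → 169 → 508 → 254 → 127 → 382 → 191 → 574 → 287 → 862 → 431 → 1294 → 647 → 1942 → 971 → 2914 → 1457 → 4372 → 2186 → 1093 → 3280 → 1640 → 820 → 410 → 205 → 616 → 308 → 154 → 77 → 232 → 116 → 58 → 29 → 88 → 44 → 22 → 11 → 34 → 17 → 52 → 26 → 13 → 40 → 20 → 10 → 5 → 16 → 8 → 4 → 2 → 1
Total steps = 96

96 steps


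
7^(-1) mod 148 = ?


Use the extended Euclidean algorithm on (148, 7); each row r = 148*s + 7*t:
r=148, s=1, t=0
r=7, s=0, t=1
q=21: r=1, s=1, t=-21   [148*(1) + 7*(-21) = 1]
q=7: r=0, s=-7, t=148   [148*(-7) + 7*(148) = 0]
GCD = 1 with t = -21, so 7*(-21) ≡ 1 (mod 148)
Inverse = -21 mod 148 = 127
Check: 7 * 127 = 889 ≡ 1 (mod 148)

7^(-1) ≡ 127 (mod 148)


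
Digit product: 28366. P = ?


2 × 8 × 3 × 6 × 6 = 1728


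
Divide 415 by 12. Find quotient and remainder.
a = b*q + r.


415 = 12 * 34 + 7
Check: 408 + 7 = 415

q = 34, r = 7


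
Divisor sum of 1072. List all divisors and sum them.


Divisors of 1072: 1, 2, 4, 8, 16, 67, 134, 268, 536, 1072
Sum = 1 + 2 + 4 + 8 + 16 + 67 + 134 + 268 + 536 + 1072 = 2108

σ(1072) = 2108


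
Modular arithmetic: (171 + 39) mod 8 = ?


171 + 39 = 210
210 mod 8 = 2


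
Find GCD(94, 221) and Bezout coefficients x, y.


Tabular extended Euclidean (each row: r = 94*s + 221*t):
r=94, s=1, t=0
r=221, s=0, t=1
q=0: r=94, s=1, t=0   [94*(1) + 221*(0) = 94]
q=2: r=33, s=-2, t=1   [94*(-2) + 221*(1) = 33]
q=2: r=28, s=5, t=-2   [94*(5) + 221*(-2) = 28]
q=1: r=5, s=-7, t=3   [94*(-7) + 221*(3) = 5]
q=5: r=3, s=40, t=-17   [94*(40) + 221*(-17) = 3]
q=1: r=2, s=-47, t=20   [94*(-47) + 221*(20) = 2]
q=1: r=1, s=87, t=-37   [94*(87) + 221*(-37) = 1]
q=2: r=0, s=-221, t=94   [94*(-221) + 221*(94) = 0]
GCD = 1; from the row with r=1: x=87, y=-37
Check: 94*(87) + 221*(-37) = 8178 - 8177 = 1

GCD = 1, x = 87, y = -37


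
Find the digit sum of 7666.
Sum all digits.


7 + 6 + 6 + 6 = 25


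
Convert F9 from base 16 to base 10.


F9 (base 16) = 249 (decimal)
249 (decimal) = 249 (base 10)


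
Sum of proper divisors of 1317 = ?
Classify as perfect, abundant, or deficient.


Proper divisors: 1, 3, 439
Sum = 1 + 3 + 439 = 443
443 < 1317 → deficient

s(1317) = 443 (deficient)


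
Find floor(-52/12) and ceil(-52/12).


-52/12 = -4.3333
floor = -5
ceil = -4

floor = -5, ceil = -4


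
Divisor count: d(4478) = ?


4478 = 2^1 × 2239^1
d(4478) = (1+1) × (1+1) = 4

4 divisors


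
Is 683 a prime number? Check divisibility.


Check divisors up to sqrt(683) = 26.1343
No divisors found.
683 is prime.

Yes, 683 is prime


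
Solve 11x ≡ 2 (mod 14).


GCD(11, 14) = 1, unique solution
a^(-1) mod 14 = 9
x = 9 * 2 mod 14 = 4

x ≡ 4 (mod 14)


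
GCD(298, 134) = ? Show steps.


298 = 2 * 134 + 30
134 = 4 * 30 + 14
30 = 2 * 14 + 2
14 = 7 * 2 + 0
GCD = 2


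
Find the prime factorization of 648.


648 / 2 = 324
324 / 2 = 162
162 / 2 = 81
81 / 3 = 27
27 / 3 = 9
9 / 3 = 3
3 / 3 = 1
648 = 2^3 × 3^4


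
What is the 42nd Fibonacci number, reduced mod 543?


F(k) mod 543 for k=1..42:
1, 1, 2, 3, 5, 8, 13, 21, 34, 55, 89, 144, 233, 377, 67, 444, 511, 412, 380, 249, 86, 335, 421, 213, 91, 304, 395, 156, 8, 164, 172, 336, 508, 301, 266, 24, 290, 314, 61, 375, 436, 268
F(42) mod 543 = 268


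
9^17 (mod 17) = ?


9^1 mod 17 = 9
9^2 mod 17 = 13
9^3 mod 17 = 15
9^4 mod 17 = 16
9^5 mod 17 = 8
9^6 mod 17 = 4
9^7 mod 17 = 2
9^8 mod 17 = 1
9^9 mod 17 = 9
9^10 mod 17 = 13
9^11 mod 17 = 15
9^12 mod 17 = 16
9^13 mod 17 = 8
9^14 mod 17 = 4
9^15 mod 17 = 2
9^16 mod 17 = 1
9^17 mod 17 = 9


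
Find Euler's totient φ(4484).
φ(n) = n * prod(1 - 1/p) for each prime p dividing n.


4484 = 2^2 × 19 × 59
Prime factors: 2, 19, 59
φ(4484) = 4484 × (1-1/2) × (1-1/19) × (1-1/59)
= 4484 × 1/2 × 18/19 × 58/59 = 2088

φ(4484) = 2088


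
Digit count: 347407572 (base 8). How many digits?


347407572 in base 8 = 2455202324
Number of digits = 10

10 digits (base 8)


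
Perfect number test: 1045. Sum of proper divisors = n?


Proper divisors of 1045: 1, 5, 11, 19, 55, 95, 209
Sum = 1 + 5 + 11 + 19 + 55 + 95 + 209 = 395

No, 1045 is not perfect (395 ≠ 1045)


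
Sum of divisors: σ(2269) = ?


Divisors of 2269: 1, 2269
Sum = 1 + 2269 = 2270

σ(2269) = 2270


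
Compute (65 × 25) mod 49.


65 × 25 = 1625
1625 mod 49 = 8


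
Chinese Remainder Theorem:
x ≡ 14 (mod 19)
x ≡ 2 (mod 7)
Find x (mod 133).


M = 19*7 = 133
M1 = M/19 = 7, M2 = M/7 = 19
M1^(-1) mod 19 = 11, M2^(-1) mod 7 = 3
x = 14*7*11 + 2*19*3 = 1192
1192 mod 133 = 128
Check: 128 mod 19 = 14 ✓, 128 mod 7 = 2 ✓

x ≡ 128 (mod 133)


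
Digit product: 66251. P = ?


6 × 6 × 2 × 5 × 1 = 360


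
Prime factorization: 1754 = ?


1754 / 2 = 877
877 / 877 = 1
1754 = 2 × 877


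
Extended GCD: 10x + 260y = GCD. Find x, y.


Tabular extended Euclidean (each row: r = 10*s + 260*t):
r=10, s=1, t=0
r=260, s=0, t=1
q=0: r=10, s=1, t=0   [10*(1) + 260*(0) = 10]
q=26: r=0, s=-26, t=1   [10*(-26) + 260*(1) = 0]
GCD = 10; from the row with r=10: x=1, y=0
Check: 10*(1) + 260*(0) = 10 + 0 = 10

GCD = 10, x = 1, y = 0


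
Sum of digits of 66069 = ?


6 + 6 + 0 + 6 + 9 = 27


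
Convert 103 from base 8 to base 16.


103 (base 8) = 67 (decimal)
67 (decimal) = 43 (base 16)


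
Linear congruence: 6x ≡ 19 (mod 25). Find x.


GCD(6, 25) = 1, unique solution
a^(-1) mod 25 = 21
x = 21 * 19 mod 25 = 24

x ≡ 24 (mod 25)


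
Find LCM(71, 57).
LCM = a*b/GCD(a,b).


GCD(71, 57) = 1
LCM = 71*57/1 = 4047/1 = 4047

LCM = 4047


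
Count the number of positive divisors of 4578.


4578 = 2^1 × 3^1 × 7^1 × 109^1
d(4578) = (1+1) × (1+1) × (1+1) × (1+1) = 16

16 divisors


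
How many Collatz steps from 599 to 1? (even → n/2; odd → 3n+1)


599 → 1798 → 899 → 2698 → 1349 → 4048 → 2024 → 1012 → 506 → 253 → 760 → 380 → 190 → 95 → 286 → 143 → 430 → 215 → 646 → 323 → 970 → 485 → 1456 → 728 → 364 → 182 → 91 → 274 → 137 → 412 → 206 → 103 → 310 → 155 → 466 → 233 → 700 → 350 → 175 → 526 → 263 → 790 → 395 → 1186 → 593 → 1780 → 890 → 445 → 1336 → 668 → 334 → 167 → 502 → 251 → 754 → 377 → 1132 → 566 → 283 → 850 → 425 → 1276 → 638 → 319 → 958 → 479 → 1438 → 719 → 2158 → 1079 → 3238 → 1619 → 4858 → 2429 → 7288 → 3644 → 1822 → 911 → 2734 → 1367 → 4102 → 2051 → 6154 → 3077 → 9232 → 4616 → 2308 → 1154 → 577 → 1732 → 866 → 433 → 1300 → 650 → 325 → 976 → 488 → 244 → 122 → 61 → 184 → 92 → 46 → 23 → 70 → 35 → 106 → 53 → 160 → 80 → 40 → 20 → 10 → 5 → 16 → 8 → 4 → 2 → 1
Total steps = 118

118 steps


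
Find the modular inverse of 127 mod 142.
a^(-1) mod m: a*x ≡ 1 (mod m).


Use the extended Euclidean algorithm on (142, 127); each row r = 142*s + 127*t:
r=142, s=1, t=0
r=127, s=0, t=1
q=1: r=15, s=1, t=-1   [142*(1) + 127*(-1) = 15]
q=8: r=7, s=-8, t=9   [142*(-8) + 127*(9) = 7]
q=2: r=1, s=17, t=-19   [142*(17) + 127*(-19) = 1]
q=7: r=0, s=-127, t=142   [142*(-127) + 127*(142) = 0]
GCD = 1 with t = -19, so 127*(-19) ≡ 1 (mod 142)
Inverse = -19 mod 142 = 123
Check: 127 * 123 = 15621 ≡ 1 (mod 142)

127^(-1) ≡ 123 (mod 142)


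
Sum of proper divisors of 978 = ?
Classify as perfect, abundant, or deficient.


Proper divisors: 1, 2, 3, 6, 163, 326, 489
Sum = 1 + 2 + 3 + 6 + 163 + 326 + 489 = 990
990 > 978 → abundant

s(978) = 990 (abundant)


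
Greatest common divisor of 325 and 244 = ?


325 = 1 * 244 + 81
244 = 3 * 81 + 1
81 = 81 * 1 + 0
GCD = 1


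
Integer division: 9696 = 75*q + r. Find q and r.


9696 = 75 * 129 + 21
Check: 9675 + 21 = 9696

q = 129, r = 21


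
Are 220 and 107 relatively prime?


Euclidean algorithm:
220 = 2 * 107 + 6
107 = 17 * 6 + 5
6 = 1 * 5 + 1
5 = 5 * 1 + 0
GCD(220, 107) = 1

Yes, coprime (GCD = 1)


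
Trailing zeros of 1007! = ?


floor(1007/5) = 201
floor(1007/25) = 40
floor(1007/125) = 8
floor(1007/625) = 1
Total = 250

250 trailing zeros


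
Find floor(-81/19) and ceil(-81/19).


-81/19 = -4.2632
floor = -5
ceil = -4

floor = -5, ceil = -4


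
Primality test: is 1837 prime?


1837 / 11 = 167 (exact division)
1837 is NOT prime.

No, 1837 is not prime


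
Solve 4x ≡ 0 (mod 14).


GCD(4, 14) = 2 divides 0
Divide: 2x ≡ 0 (mod 7)
x ≡ 0 (mod 7)


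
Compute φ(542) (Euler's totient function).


542 = 2 × 271
Prime factors: 2, 271
φ(542) = 542 × (1-1/2) × (1-1/271)
= 542 × 1/2 × 270/271 = 270

φ(542) = 270


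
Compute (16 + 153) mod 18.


16 + 153 = 169
169 mod 18 = 7


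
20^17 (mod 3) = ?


20^1 mod 3 = 2
20^2 mod 3 = 1
20^3 mod 3 = 2
20^4 mod 3 = 1
20^5 mod 3 = 2
20^6 mod 3 = 1
20^7 mod 3 = 2
20^8 mod 3 = 1
20^9 mod 3 = 2
20^10 mod 3 = 1
20^11 mod 3 = 2
20^12 mod 3 = 1
20^13 mod 3 = 2
20^14 mod 3 = 1
20^15 mod 3 = 2
20^16 mod 3 = 1
20^17 mod 3 = 2


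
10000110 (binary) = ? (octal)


10000110 (base 2) = 134 (decimal)
134 (decimal) = 206 (base 8)


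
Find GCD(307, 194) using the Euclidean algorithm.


307 = 1 * 194 + 113
194 = 1 * 113 + 81
113 = 1 * 81 + 32
81 = 2 * 32 + 17
32 = 1 * 17 + 15
17 = 1 * 15 + 2
15 = 7 * 2 + 1
2 = 2 * 1 + 0
GCD = 1


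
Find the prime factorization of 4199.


4199 / 13 = 323
323 / 17 = 19
19 / 19 = 1
4199 = 13 × 17 × 19


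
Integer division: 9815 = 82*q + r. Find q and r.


9815 = 82 * 119 + 57
Check: 9758 + 57 = 9815

q = 119, r = 57


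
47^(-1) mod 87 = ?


Use the extended Euclidean algorithm on (87, 47); each row r = 87*s + 47*t:
r=87, s=1, t=0
r=47, s=0, t=1
q=1: r=40, s=1, t=-1   [87*(1) + 47*(-1) = 40]
q=1: r=7, s=-1, t=2   [87*(-1) + 47*(2) = 7]
q=5: r=5, s=6, t=-11   [87*(6) + 47*(-11) = 5]
q=1: r=2, s=-7, t=13   [87*(-7) + 47*(13) = 2]
q=2: r=1, s=20, t=-37   [87*(20) + 47*(-37) = 1]
q=2: r=0, s=-47, t=87   [87*(-47) + 47*(87) = 0]
GCD = 1 with t = -37, so 47*(-37) ≡ 1 (mod 87)
Inverse = -37 mod 87 = 50
Check: 47 * 50 = 2350 ≡ 1 (mod 87)

47^(-1) ≡ 50 (mod 87)


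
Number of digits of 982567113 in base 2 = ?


982567113 in base 2 = 111010100100001100100011001001
Number of digits = 30

30 digits (base 2)


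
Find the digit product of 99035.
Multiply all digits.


9 × 9 × 0 × 3 × 5 = 0


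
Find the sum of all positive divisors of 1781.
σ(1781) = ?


Divisors of 1781: 1, 13, 137, 1781
Sum = 1 + 13 + 137 + 1781 = 1932

σ(1781) = 1932


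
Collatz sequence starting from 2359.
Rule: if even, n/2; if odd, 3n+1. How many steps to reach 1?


2359 → 7078 → 3539 → 10618 → 5309 → 15928 → 7964 → 3982 → 1991 → 5974 → 2987 → 8962 → 4481 → 13444 → 6722 → 3361 → 10084 → 5042 → 2521 → 7564 → 3782 → 1891 → 5674 → 2837 → 8512 → 4256 → 2128 → 1064 → 532 → 266 → 133 → 400 → 200 → 100 → 50 → 25 → 76 → 38 → 19 → 58 → 29 → 88 → 44 → 22 → 11 → 34 → 17 → 52 → 26 → 13 → 40 → 20 → 10 → 5 → 16 → 8 → 4 → 2 → 1
Total steps = 58

58 steps


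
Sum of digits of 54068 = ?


5 + 4 + 0 + 6 + 8 = 23


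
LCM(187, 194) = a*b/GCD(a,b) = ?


GCD(187, 194) = 1
LCM = 187*194/1 = 36278/1 = 36278

LCM = 36278


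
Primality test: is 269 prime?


Check divisors up to sqrt(269) = 16.4012
No divisors found.
269 is prime.

Yes, 269 is prime


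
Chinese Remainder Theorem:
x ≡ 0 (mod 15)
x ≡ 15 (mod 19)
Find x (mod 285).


M = 15*19 = 285
M1 = M/15 = 19, M2 = M/19 = 15
M1^(-1) mod 15 = 4, M2^(-1) mod 19 = 14
x = 0*19*4 + 15*15*14 = 3150
3150 mod 285 = 15
Check: 15 mod 15 = 0 ✓, 15 mod 19 = 15 ✓

x ≡ 15 (mod 285)
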